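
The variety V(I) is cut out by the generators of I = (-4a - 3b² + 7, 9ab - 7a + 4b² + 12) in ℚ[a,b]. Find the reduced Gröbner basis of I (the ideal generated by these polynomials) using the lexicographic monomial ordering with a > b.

G = {a + ¾b² - 7/4, b³ - 37/27b² - 7/3b + 1/27}

Buchberger's algorithm terminates because the ascending chain of leading-term ideals stabilizes.

f_1 = -4a - 3b² + 7, LT = a.
f_2 = 9ab - 7a + 4b² + 12, LT = ab.

S(f_1,f_2): lcm = ab. S = 7/9a + ¾b³ - 4/9b² - 7/4b - 4/3.
  leading term a: subtract (-7/36)·f_1 from 7/9a + ¾b³ - 4/9b² - 7/4b - 4/3 → ¾b³ - 37/36b² - 7/4b + 1/36
  leading term b³: no divisor's leading term divides it; move ¾b³ to the remainder.
  leading term b²: no divisor's leading term divides it; move -37/36b² to the remainder.
  leading term b: no divisor's leading term divides it; move -7/4b to the remainder.
  leading term 1: no divisor's leading term divides it; move 1/36 to the remainder.
  remainder ¾b³ - 37/36b² - 7/4b + 1/36 ≠ 0; add g_3 = ¾b³ - 37/36b² - 7/4b + 1/36 to the basis.

The other S-polynomials (S(f_1,g_3), S(f_2,g_3)) all reduce to 0 modulo the current basis, so we have a Gröbner basis.
Inter-reduce: drop elements whose leading term is divisible by another's, tail-reduce, and make monic.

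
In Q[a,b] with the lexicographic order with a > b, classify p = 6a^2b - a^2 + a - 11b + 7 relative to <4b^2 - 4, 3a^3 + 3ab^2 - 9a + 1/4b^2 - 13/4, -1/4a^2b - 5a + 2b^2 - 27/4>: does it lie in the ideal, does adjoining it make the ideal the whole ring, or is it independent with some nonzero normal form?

6a^2b - a^2 + a - 11b + 7 lies in I (it reduces to 0).

First compute the reduced Gröbner basis of I by Buchberger's algorithm.
f_1 = 4b^2 - 4, LT = b^2.
f_2 = 3a^3 + 3ab^2 - 9a + 1/4b^2 - 13/4, LT = a^3.
f_3 = -1/4a^2b - 5a + 2b^2 - 27/4, LT = a^2b.

S(f_1,f_3): lcm = a^2b^2. S = -a^2 - 20ab + 8b^3 - 27b.
  reduce S modulo (f_1, f_2, f_3):
  remainder -a^2 - 20ab - 19b ≠ 0; add h_4 = -a^2 - 20ab - 19b to the basis.

S(f_2,f_3): lcm = a^3b. S = -20a^2 + ab^3 + 8ab^2 - 3ab - 27a + 1/12b^3 - 13/12b.
  reduce S modulo (f_1, f_2, f_3, h_4):
  remainder 398ab - 19a + 379b ≠ 0; add h_5 = 398ab - 19a + 379b to the basis.

S(f_2,h_4): lcm = a^3. S = -20a^2b + ab^2 - 19ab - 3a + 1/12b^2 - 13/12.
  reduce S modulo (f_1, f_2, f_3, h_4, h_5):
  remainder 158043/398a + 7201/398b + 379 ≠ 0; add h_6 = 158043/398a + 7201/398b + 379 to the basis.

S(f_2,h_5): lcm = a^3b. S = 19/398a^3 - 379/398a^2b + ab^3 - 3ab + 1/12b^3 - 13/12b.
  reduce S modulo (f_1, f_2, f_3, h_4, h_5, h_6):
  remainder 3050/82983b - 3050/82983 ≠ 0; add h_7 = 3050/82983b - 3050/82983 to the basis.

The other S-polynomials (S(f_1,f_2), S(f_1,h_4), S(f_3,h_4), S(f_1,h_5), S(f_3,h_5), S(h_4,h_5), S(f_1,h_6), S(f_2,h_6), S(f_3,h_6), S(h_4,h_6), S(h_5,h_6), S(f_1,h_7), S(f_2,h_7), S(f_3,h_7), S(h_4,h_7), S(h_5,h_7), S(h_6,h_7)) all reduce to 0 modulo the current basis, so we have a Gröbner basis.
Inter-reduce: drop elements whose leading term is divisible by another's, tail-reduce, and make monic.
Reduced Gröbner basis: {a + 1, b - 1}.
Label its elements g_1 = a + 1, g_2 = b - 1.

Reduce p = 6a^2b - a^2 + a - 11b + 7 modulo G:
  leading term a^2b: subtract (6ab)·g_1 from 6a^2b - a^2 + a - 11b + 7 → -a^2 - 6ab + a - 11b + 7
  leading term a^2: subtract (-a)·g_1 from -a^2 - 6ab + a - 11b + 7 → -6ab + 2a - 11b + 7
  leading term ab: subtract (-6b)·g_1 from -6ab + 2a - 11b + 7 → 2a - 5b + 7
  leading term a: subtract (2)·g_1 from 2a - 5b + 7 → -5b + 5
  leading term b: subtract (-5)·g_2 from -5b + 5 → 0
  normal form = 0.
Since the normal form is 0, p ∈ I.

Ideal membership is decidable via reduction modulo a Gröbner basis.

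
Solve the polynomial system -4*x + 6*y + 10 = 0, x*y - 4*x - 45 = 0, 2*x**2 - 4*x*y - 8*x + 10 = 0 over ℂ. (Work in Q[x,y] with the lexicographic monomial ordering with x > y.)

{(-5, -5)}

Compute a lex Gröbner basis by Buchberger's algorithm.
f_1 = -4*x + 6*y + 10, LT = x.
f_2 = x*y - 4*x - 45, LT = x*y.
f_3 = 2*x**2 - 4*x*y - 8*x + 10, LT = x**2.

S(f_1,f_2): lcm = x*y. S = 4*x - 3/2*y**2 - 5/2*y + 45.
  leading term x: subtract (-1)·f_1 from 4*x - 3/2*y**2 - 5/2*y + 45 → -3/2*y**2 + 7/2*y + 55
  leading term y**2: no divisor's leading term divides it; move -3/2*y**2 to the remainder.
  leading term y: no divisor's leading term divides it; move 7/2*y to the remainder.
  leading term 1: no divisor's leading term divides it; move 55 to the remainder.
  remainder -3/2*y**2 + 7/2*y + 55 ≠ 0; add h_4 = -3/2*y**2 + 7/2*y + 55 to the basis.

S(f_1,f_3): lcm = x**2. S = 1/2*x*y + 3/2*x - 5.
  leading term x*y: subtract (-1/8*y)·f_1 from 1/2*x*y + 3/2*x - 5 → 3/2*x + 3/4*y**2 + 5/4*y - 5
  leading term x: subtract (-3/8)·f_1 from 3/2*x + 3/4*y**2 + 5/4*y - 5 → 3/4*y**2 + 7/2*y - 5/4
  leading term y**2: subtract (-1/2)·h_4 from 3/4*y**2 + 7/2*y - 5/4 → 21/4*y + 105/4
  leading term y: no divisor's leading term divides it; move 21/4*y to the remainder.
  leading term 1: no divisor's leading term divides it; move 105/4 to the remainder.
  remainder 21/4*y + 105/4 ≠ 0; add h_5 = 21/4*y + 105/4 to the basis.

The other S-polynomials (S(f_2,f_3), S(f_1,h_4), S(f_2,h_4), S(f_3,h_4), S(f_1,h_5), S(f_2,h_5), S(f_3,h_5), S(h_4,h_5)) all reduce to 0 modulo the current basis, so we have a Gröbner basis.
Inter-reduce: drop elements whose leading term is divisible by another's, tail-reduce, and make monic.
Reduced Gröbner basis: {x + 5, y + 5}.

A lex Gröbner basis eliminates variables successively. Here y + 5 depends only on y, with roots {-5}; lifting each root through the earlier basis elements recovers the full solutions.
  y = -5: the earlier basis element becomes x + 5 = 0, giving x = -5 — point (-5, -5).
Check: every point annihilates each of the original generators.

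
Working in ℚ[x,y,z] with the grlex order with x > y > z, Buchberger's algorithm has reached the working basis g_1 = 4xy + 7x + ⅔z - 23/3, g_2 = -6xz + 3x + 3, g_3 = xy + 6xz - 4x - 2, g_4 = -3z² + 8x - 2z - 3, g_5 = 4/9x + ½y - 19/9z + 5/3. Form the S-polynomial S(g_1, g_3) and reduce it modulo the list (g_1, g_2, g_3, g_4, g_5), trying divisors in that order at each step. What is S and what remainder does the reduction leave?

S(g_1, g_3) = -6xz + 23/4x + ⅙z + 1/12; remainder on division = -99/32y + 635/48z - 635/48.

lcm(LM(g_1), LM(g_3)) = xy.
S = (lcm/LT(g_1))·g_1 − (lcm/LT(g_3))·g_3 = -6xz + 23/4x + ⅙z + 1/12.
Reduce S modulo (g_1, g_2, g_3, g_4, g_5) in that order:
  leading term xz: subtract (1)·g_2 from -6xz + 23/4x + ⅙z + 1/12 → 11/4x + ⅙z - 35/12
  leading term x: subtract (99/16)·g_5 from 11/4x + ⅙z - 35/12 → -99/32y + 635/48z - 635/48
  leading term y: no divisor's leading term divides it; move -99/32y to the remainder.
  leading term z: no divisor's leading term divides it; move 635/48z to the remainder.
  leading term 1: no divisor's leading term divides it; move -635/48 to the remainder.
The remainder -99/32y + 635/48z - 635/48 is nonzero, so it would be added as the next basis element.
This is the inner loop of Buchberger's algorithm — each nonzero remainder becomes a new basis element.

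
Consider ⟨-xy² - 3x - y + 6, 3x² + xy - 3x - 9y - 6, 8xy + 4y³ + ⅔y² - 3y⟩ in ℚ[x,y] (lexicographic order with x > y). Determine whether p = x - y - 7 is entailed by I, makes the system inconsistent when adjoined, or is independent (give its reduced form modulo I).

First compute the reduced Gröbner basis of I by Buchberger's algorithm.
f_1 = -xy² - 3x - y + 6, LT = xy².
f_2 = 3x² + xy - 3x - 9y - 6, LT = x².
f_3 = 8xy + 4y³ + ⅔y² - 3y, LT = xy.

S(f_1,f_2): lcm = x²y². S = 3x² - ⅓xy³ + xy² + xy - 6x + 3y³ + 2y².
  leading term x²: subtract (1)·f_2 from 3x² - ⅓xy³ + xy² + xy - 6x + 3y³ + 2y² → -⅓xy³ + xy² - 3x + 3y³ + 2y² + 9y + 6
  leading term xy³: subtract (⅓y)·f_1 from -⅓xy³ + xy² - 3x + 3y³ + 2y² + 9y + 6 → xy² + xy - 3x + 3y³ + 7/3y² + 7y + 6
  leading term xy²: subtract (-1)·f_1 from xy² + xy - 3x + 3y³ + 7/3y² + 7y + 6 → xy - 6x + 3y³ + 7/3y² + 6y + 12
  leading term xy: subtract (⅛)·f_3 from xy - 6x + 3y³ + 7/3y² + 6y + 12 → -6x + 5/2y³ + 9/4y² + 51/8y + 12
  leading term x: no divisor's leading term divides it; move -6x to the remainder.
  leading term y³: no divisor's leading term divides it; move 5/2y³ to the remainder.
  leading term y²: no divisor's leading term divides it; move 9/4y² to the remainder.
  leading term y: no divisor's leading term divides it; move 51/8y to the remainder.
  leading term 1: no divisor's leading term divides it; move 12 to the remainder.
  remainder -6x + 5/2y³ + 9/4y² + 51/8y + 12 ≠ 0; add h_4 = -6x + 5/2y³ + 9/4y² + 51/8y + 12 to the basis.

S(f_1,f_3): lcm = xy². S = 3x - ½y⁴ - 1/12y³ + ⅜y² + y - 6.
  leading term x: subtract (-½)·h_4 from 3x - ½y⁴ - 1/12y³ + ⅜y² + y - 6 → -½y⁴ + 7/6y³ + 3/2y² + 67/16y
  leading term y⁴: no divisor's leading term divides it; move -½y⁴ to the remainder.
  leading term y³: no divisor's leading term divides it; move 7/6y³ to the remainder.
  leading term y²: no divisor's leading term divides it; move 3/2y² to the remainder.
  leading term y: no divisor's leading term divides it; move 67/16y to the remainder.
  remainder -½y⁴ + 7/6y³ + 3/2y² + 67/16y ≠ 0; add h_5 = -½y⁴ + 7/6y³ + 3/2y² + 67/16y to the basis.

S(f_2,f_3): lcm = x²y. S = -½xy³ + ¼xy² - ⅝xy - 3y² - 2y.
  leading term xy³: subtract (½y)·f_1 from -½xy³ + ¼xy² - ⅝xy - 3y² - 2y → ¼xy² + ⅞xy - 5/2y² - 5y
  leading term xy²: subtract (-¼)·f_1 from ¼xy² + ⅞xy - 5/2y² - 5y → ⅞xy - ¾x - 5/2y² - 21/4y + 3/2
  leading term xy: subtract (7/64)·f_3 from ⅞xy - ¾x - 5/2y² - 21/4y + 3/2 → -¾x - 7/16y³ - 247/96y² - 315/64y + 3/2
  leading term x: subtract (⅛)·h_4 from -¾x - 7/16y³ - 247/96y² - 315/64y + 3/2 → -¾y³ - 137/48y² - 183/32y
  leading term y³: no divisor's leading term divides it; move -¾y³ to the remainder.
  leading term y²: no divisor's leading term divides it; move -137/48y² to the remainder.
  leading term y: no divisor's leading term divides it; move -183/32y to the remainder.
  remainder -¾y³ - 137/48y² - 183/32y ≠ 0; add h_6 = -¾y³ - 137/48y² - 183/32y to the basis.

S(f_1,h_4): lcm = xy². S = 3x + 5/12y⁵ + ⅜y⁴ + 17/16y³ + 2y² + y - 6.
  leading term x: subtract (-½)·h_4 from 3x + 5/12y⁵ + ⅜y⁴ + 17/16y³ + 2y² + y - 6 → 5/12y⁵ + ⅜y⁴ + 37/16y³ + 25/8y² + 67/16y
  leading term y⁵: subtract (-⅚y)·h_5 from 5/12y⁵ + ⅜y⁴ + 37/16y³ + 25/8y² + 67/16y → 97/72y⁴ + 57/16y³ + 635/96y² + 67/16y
  leading term y⁴: subtract (-97/36)·h_5 from 97/72y⁴ + 57/16y³ + 635/96y² + 67/16y → 2897/432y³ + 341/32y² + 8911/576y
  leading term y³: subtract (-2897/324)·h_6 from 2897/432y³ + 341/32y² + 8911/576y → -231163/15552y² - 123251/3456y
  leading term y²: no divisor's leading term divides it; move -231163/15552y² to the remainder.
  leading term y: no divisor's leading term divides it; move -123251/3456y to the remainder.
  remainder -231163/15552y² - 123251/3456y ≠ 0; add h_7 = -231163/15552y² - 123251/3456y to the basis.

S(f_3,h_4): lcm = xy. S = 5/12y⁴ + ⅞y³ + 55/48y² + 13/8y.
  leading term y⁴: subtract (-⅚)·h_5 from 5/12y⁴ + ⅞y³ + 55/48y² + 13/8y → 133/72y³ + 115/48y² + 491/96y
  leading term y³: subtract (-133/54)·h_6 from 133/72y³ + 115/48y² + 491/96y → -12011/2592y² - 5167/576y
  leading term y²: subtract (72066/231163)·h_7 from -12011/2592y² - 5167/576y → 7943015/3698608y
  leading term y: no divisor's leading term divides it; move 7943015/3698608y to the remainder.
  remainder 7943015/3698608y ≠ 0; add h_8 = 7943015/3698608y to the basis.

The other S-polynomials (S(f_2,h_4), S(f_1,h_5), S(f_2,h_5), S(f_3,h_5), S(h_4,h_5), S(f_1,h_6), S(f_2,h_6), S(f_3,h_6), S(h_4,h_6), S(h_5,h_6), S(f_1,h_7), S(f_2,h_7), S(f_3,h_7), S(h_4,h_7), S(h_5,h_7), S(h_6,h_7), S(f_1,h_8), S(f_2,h_8), S(f_3,h_8), S(h_4,h_8), S(h_5,h_8), S(h_6,h_8), S(h_7,h_8)) all reduce to 0 modulo the current basis, so we have a Gröbner basis.
Inter-reduce: drop elements whose leading term is divisible by another's, tail-reduce, and make monic.
Reduced Gröbner basis: {x - 2, y}.
Label its elements g_1 = x - 2, g_2 = y.

Reduce p = x - y - 7 modulo G:
  leading term x: subtract (1)·g_1 from x - y - 7 → -y - 5
  leading term y: subtract (-1)·g_2 from -y - 5 → -5
  leading term 1: no divisor's leading term divides it; move -5 to the remainder.
  normal form = -5.
The normal form is nonzero, so p ∉ I. Since p minus its normal form lies in I, I + (p) = I + (r) where r = -5; decide whether this ideal is the whole ring.
Here r = -5 is a nonzero constant, hence a unit: 1 ∈ I + (p), the Gröbner basis of I + (p) is {1}, and the enlarged system has no common solution — adjoining p is inconsistent.

Adjoining x - y - 7 makes the ideal the whole ring: the system is inconsistent.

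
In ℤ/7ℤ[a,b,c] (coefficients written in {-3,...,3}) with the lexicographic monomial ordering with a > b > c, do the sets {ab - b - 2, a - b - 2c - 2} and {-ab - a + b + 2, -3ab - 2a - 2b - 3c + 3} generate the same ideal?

Since reduced Gröbner bases are canonical representatives of ideals under a given ordering, it suffices to compute and compare them.
Buchberger on the first generating set:
f_1 = ab - b - 2, LT = ab.
f_2 = a - b - 2c - 2, LT = a.

S(f_1,f_2): lcm = ab. S = b² + 2bc + b - 2.
  leading term b²: no divisor's leading term divides it; move b² to the remainder.
  leading term bc: no divisor's leading term divides it; move 2bc to the remainder.
  leading term b: no divisor's leading term divides it; move b to the remainder.
  leading term 1: no divisor's leading term divides it; move -2 to the remainder.
  remainder b² + 2bc + b - 2 ≠ 0; add g_3 = b² + 2bc + b - 2 to the basis.

S(f_1,g_3): lcm = ab². S = -2abc - ab + 2a - b² - 2b.
  leading term abc: subtract (-2c)·f_1 from -2abc - ab + 2a - b² - 2b → -ab + 2a - b² - 2bc - 2b + 3c
  leading term ab: subtract (-1)·f_1 from -ab + 2a - b² - 2bc - 2b + 3c → 2a - b² - 2bc - 3b + 3c - 2
  leading term a: subtract (2)·f_2 from 2a - b² - 2bc - 3b + 3c - 2 → -b² - 2bc - b + 2
  leading term b²: subtract (-1)·g_3 from -b² - 2bc - b + 2 → 0
  remainder 0.

S(f_2,g_3): leading monomials are coprime, so the S-polynomial reduces to 0 (Buchberger's first criterion).
Every S-polynomial of the final basis reduces to 0, so we have a Gröbner basis.
Inter-reduce: drop elements whose leading term is divisible by another's, tail-reduce, and make monic.
Reduced Gröbner basis: {a - b - 2c - 2, b² + 2bc + b - 2}.

Buchberger on the second generating set:
h_1 = -ab - a + b + 2, LT = ab.
h_2 = -3ab - 2a - 2b - 3c + 3, LT = ab.

S(h_1,h_2): lcm = ab. S = -2a + 3b - c - 1.
  leading term a: no divisor's leading term divides it; move -2a to the remainder.
  leading term b: no divisor's leading term divides it; move 3b to the remainder.
  leading term c: no divisor's leading term divides it; move -c to the remainder.
  leading term 1: no divisor's leading term divides it; move -1 to the remainder.
  remainder -2a + 3b - c - 1 ≠ 0; add k_3 = -2a + 3b - c - 1 to the basis.

S(h_1,k_3): lcm = ab. S = a - 2b² + 3bc + 2b - 2.
  leading term a: subtract (3)·k_3 from a - 2b² + 3bc + 2b - 2 → -2b² + 3bc + 3c + 1
  leading term b²: no divisor's leading term divides it; move -2b² to the remainder.
  leading term bc: no divisor's leading term divides it; move 3bc to the remainder.
  leading term c: no divisor's leading term divides it; move 3c to the remainder.
  leading term 1: no divisor's leading term divides it; move 1 to the remainder.
  remainder -2b² + 3bc + 3c + 1 ≠ 0; add k_4 = -2b² + 3bc + 3c + 1 to the basis.

S(h_2,k_3): lcm = ab. S = 3a - 2b² + 3bc - b + c - 1.
  leading term a: subtract (2)·k_3 from 3a - 2b² + 3bc - b + c - 1 → -2b² + 3bc + 3c + 1
  leading term b²: subtract (1)·k_4 from -2b² + 3bc + 3c + 1 → 0
  remainder 0.

S(h_1,k_4): lcm = ab². S = -2abc + ab - 2ac - 3a - b² - 2b.
  leading term abc: subtract (2c)·h_1 from -2abc + ab - 2ac - 3a - b² - 2b → ab - 3a - b² - 2bc - 2b + 3c
  leading term ab: subtract (-1)·h_1 from ab - 3a - b² - 2bc - 2b + 3c → 3a - b² - 2bc - b + 3c + 2
  leading term a: subtract (2)·k_3 from 3a - b² - 2bc - b + 3c + 2 → -b² - 2bc - 2c - 3
  leading term b²: subtract (-3)·k_4 from -b² - 2bc - 2c - 3 → 0
  remainder 0.

S(h_2,k_4): lcm = ab². S = -2abc + 3ab - 2ac - 3a + 3b² + bc - b.
  leading term abc: subtract (2c)·h_1 from -2abc + 3ab - 2ac - 3a + 3b² + bc - b → 3ab - 3a + 3b² - bc - b + 3c
  leading term ab: subtract (-3)·h_1 from 3ab - 3a + 3b² - bc - b + 3c → a + 3b² - bc + 2b + 3c - 1
  leading term a: subtract (3)·k_3 from a + 3b² - bc + 2b + 3c - 1 → 3b² - bc - c + 2
  leading term b²: subtract (2)·k_4 from 3b² - bc - c + 2 → 0
  remainder 0.

S(k_3,k_4): leading monomials are coprime, so the S-polynomial reduces to 0 (Buchberger's first criterion).
Every S-polynomial of the final basis reduces to 0, so we have a Gröbner basis.
Inter-reduce: drop elements whose leading term is divisible by another's, tail-reduce, and make monic.
Reduced Gröbner basis: {a + 2b - 3c - 3, b² + 2bc + 2c + 3}.

Since the reduced bases disagree, the two ideals are not the same.

No, the ideals differ.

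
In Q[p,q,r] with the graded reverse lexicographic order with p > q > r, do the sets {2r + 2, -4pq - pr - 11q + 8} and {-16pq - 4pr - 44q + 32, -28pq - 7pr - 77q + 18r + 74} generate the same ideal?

Since reduced Gröbner bases are canonical representatives of ideals under a given ordering, it suffices to compute and compare them.
Buchberger on the first generating set:
f_1 = 2r + 2, LT = r.
f_2 = -4pq - pr - 11q + 8, LT = pq.

The S-polynomials (S(f_1,f_2)) all reduce to 0 modulo the current basis, so we have a Gröbner basis.
Inter-reduce: drop elements whose leading term is divisible by another's, tail-reduce, and make monic.
Reduced Gröbner basis: {pq - 1/4p + 11/4q - 2, r + 1}.

Buchberger on the second generating set:
h_1 = -16pq - 4pr - 44q + 32, LT = pq.
h_2 = -28pq - 7pr - 77q + 18r + 74, LT = pq.

S(h_1,h_2): lcm = pq. S = 9/14r + 9/14.
  leading term r: no divisor's leading term divides it; move 9/14r to the remainder.
  leading term 1: no divisor's leading term divides it; move 9/14 to the remainder.
  remainder 9/14r + 9/14 ≠ 0; add k_3 = 9/14r + 9/14 to the basis.

The other S-polynomials (S(h_1,k_3), S(h_2,k_3)) all reduce to 0 modulo the current basis, so we have a Gröbner basis.
Inter-reduce: drop elements whose leading term is divisible by another's, tail-reduce, and make monic.
Reduced Gröbner basis: {pq - 1/4p + 11/4q - 2, r + 1}.

These coincide, so the ideals are equal.
The choice of monomial ordering does not affect the verdict — as long as both bases are computed under the same ordering, their equality decides ideal equality.

Yes, the ideals are equal.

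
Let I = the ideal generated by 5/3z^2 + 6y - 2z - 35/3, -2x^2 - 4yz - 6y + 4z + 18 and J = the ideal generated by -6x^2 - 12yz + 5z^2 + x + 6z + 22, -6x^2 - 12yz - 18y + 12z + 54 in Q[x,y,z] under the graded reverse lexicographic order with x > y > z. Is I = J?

Two ideals are equal iff their reduced Gröbner bases coincide (the reduced basis is unique for a fixed ordering).
Buchberger on the first generating set:
f_1 = 5/3z^2 + 6y - 2z - 35/3, LT = z^2.
f_2 = -2x^2 - 4yz - 6y + 4z + 18, LT = x^2.

The S-polynomials (S(f_1,f_2)) all reduce to 0 modulo the current basis, so we have a Gröbner basis.
Inter-reduce: drop elements whose leading term is divisible by another's, tail-reduce, and make monic.
Reduced Gröbner basis: {x^2 + 2yz + 3y - 2z - 9, z^2 + 18/5y - 6/5z - 7}.

Buchberger on the second generating set:
h_1 = -6x^2 - 12yz + 5z^2 + x + 6z + 22, LT = x^2.
h_2 = -6x^2 - 12yz - 18y + 12z + 54, LT = x^2.

S(h_1,h_2): lcm = x^2. S = -5/6z^2 - 1/6x - 3y + z + 16/3.
  leading term z^2: no divisor's leading term divides it; move -5/6z^2 to the remainder.
  leading term x: no divisor's leading term divides it; move -1/6x to the remainder.
  leading term y: no divisor's leading term divides it; move -3y to the remainder.
  leading term z: no divisor's leading term divides it; move z to the remainder.
  leading term 1: no divisor's leading term divides it; move 16/3 to the remainder.
  remainder -5/6z^2 - 1/6x - 3y + z + 16/3 ≠ 0; add k_3 = -5/6z^2 - 1/6x - 3y + z + 16/3 to the basis.

The other S-polynomials (S(h_1,k_3), S(h_2,k_3)) all reduce to 0 modulo the current basis, so we have a Gröbner basis.
Inter-reduce: drop elements whose leading term is divisible by another's, tail-reduce, and make monic.
Reduced Gröbner basis: {x^2 + 2yz + 3y - 2z - 9, z^2 + 1/5x + 18/5y - 6/5z - 32/5}.

The bases are distinct; the ideals are different.

No, the ideals differ.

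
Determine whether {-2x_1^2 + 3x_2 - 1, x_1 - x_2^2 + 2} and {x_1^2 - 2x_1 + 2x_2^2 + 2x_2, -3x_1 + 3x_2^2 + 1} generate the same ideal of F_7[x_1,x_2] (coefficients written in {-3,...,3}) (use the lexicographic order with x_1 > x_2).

Equality of ideals is decidable: compute both reduced Gröbner bases (unique for the ordering) and check whether they agree.
Buchberger on the first generating set:
f_1 = -2x_1^2 + 3x_2 - 1, LT = x_1^2.
f_2 = x_1 - x_2^2 + 2, LT = x_1.

S(f_1,f_2): lcm = x_1^2. S = x_1x_2^2 - 2x_1 + 2x_2 - 3.
  leading term x_1x_2^2: subtract (x_2^2)·f_2 from x_1x_2^2 - 2x_1 + 2x_2 - 3 → -2x_1 + x_2^4 - 2x_2^2 + 2x_2 - 3
  leading term x_1: subtract (-2)·f_2 from -2x_1 + x_2^4 - 2x_2^2 + 2x_2 - 3 → x_2^4 + 3x_2^2 + 2x_2 + 1
  leading term x_2^4: no divisor's leading term divides it; move x_2^4 to the remainder.
  leading term x_2^2: no divisor's leading term divides it; move 3x_2^2 to the remainder.
  leading term x_2: no divisor's leading term divides it; move 2x_2 to the remainder.
  leading term 1: no divisor's leading term divides it; move 1 to the remainder.
  remainder x_2^4 + 3x_2^2 + 2x_2 + 1 ≠ 0; add g_3 = x_2^4 + 3x_2^2 + 2x_2 + 1 to the basis.

The other S-polynomials (S(f_1,g_3), S(f_2,g_3)) all reduce to 0 modulo the current basis, so we have a Gröbner basis.
Inter-reduce: drop elements whose leading term is divisible by another's, tail-reduce, and make monic.
Reduced Gröbner basis: {x_1 - x_2^2 + 2, x_2^4 + 3x_2^2 + 2x_2 + 1}.

Buchberger on the second generating set:
h_1 = x_1^2 - 2x_1 + 2x_2^2 + 2x_2, LT = x_1^2.
h_2 = -3x_1 + 3x_2^2 + 1, LT = x_1.

S(h_1,h_2): lcm = x_1^2. S = x_1x_2^2 + 3x_1 + 2x_2^2 + 2x_2.
  leading term x_1x_2^2: subtract (2x_2^2)·h_2 from x_1x_2^2 + 3x_1 + 2x_2^2 + 2x_2 → 3x_1 + x_2^4 + 2x_2
  leading term x_1: subtract (-1)·h_2 from 3x_1 + x_2^4 + 2x_2 → x_2^4 + 3x_2^2 + 2x_2 + 1
  leading term x_2^4: no divisor's leading term divides it; move x_2^4 to the remainder.
  leading term x_2^2: no divisor's leading term divides it; move 3x_2^2 to the remainder.
  leading term x_2: no divisor's leading term divides it; move 2x_2 to the remainder.
  leading term 1: no divisor's leading term divides it; move 1 to the remainder.
  remainder x_2^4 + 3x_2^2 + 2x_2 + 1 ≠ 0; add k_3 = x_2^4 + 3x_2^2 + 2x_2 + 1 to the basis.

The other S-polynomials (S(h_1,k_3), S(h_2,k_3)) all reduce to 0 modulo the current basis, so we have a Gröbner basis.
Inter-reduce: drop elements whose leading term is divisible by another's, tail-reduce, and make monic.
Reduced Gröbner basis: {x_1 - x_2^2 + 2, x_2^4 + 3x_2^2 + 2x_2 + 1}.

The two bases agree; hence the ideals are identical.

Yes, the ideals are equal.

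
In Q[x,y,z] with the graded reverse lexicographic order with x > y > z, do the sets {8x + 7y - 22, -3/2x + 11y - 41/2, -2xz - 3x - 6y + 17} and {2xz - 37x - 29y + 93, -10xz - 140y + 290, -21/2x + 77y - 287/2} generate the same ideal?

For a fixed monomial order, each ideal has a unique reduced Gröbner basis; comparing bases decides equality.
Buchberger on the first generating set:
f_1 = 8x + 7y - 22, LT = x.
f_2 = -3/2x + 11y - 41/2, LT = x.
f_3 = -2xz - 3x - 6y + 17, LT = xz.

S(f_1,f_2): lcm = x. S = 197/24y - 197/12.
  leading term y: no divisor's leading term divides it; move 197/24y to the remainder.
  leading term 1: no divisor's leading term divides it; move -197/12 to the remainder.
  remainder 197/24y - 197/12 ≠ 0; add g_4 = 197/24y - 197/12 to the basis.

S(f_1,f_3): lcm = xz. S = 7/8yz - 3/2x - 3y - 11/4z + 17/2.
  leading term yz: subtract (21/197z)·g_4 from 7/8yz - 3/2x - 3y - 11/4z + 17/2 → -3/2x - 3y - z + 17/2
  leading term x: subtract (-3/16)·f_1 from -3/2x - 3y - z + 17/2 → -27/16y - z + 35/8
  leading term y: subtract (-81/394)·g_4 from -27/16y - z + 35/8 → -z + 1
  leading term z: no divisor's leading term divides it; move -z to the remainder.
  leading term 1: no divisor's leading term divides it; move 1 to the remainder.
  remainder -z + 1 ≠ 0; add g_5 = -z + 1 to the basis.

S(f_2,f_3): lcm = xz. S = -22/3yz - 3/2x - 3y + 41/3z + 17/2.
  leading term yz: subtract (-176/197z)·g_4 from -22/3yz - 3/2x - 3y + 41/3z + 17/2 → -3/2x - 3y - z + 17/2
  leading term x: subtract (-3/16)·f_1 from -3/2x - 3y - z + 17/2 → -27/16y - z + 35/8
  leading term y: subtract (-81/394)·g_4 from -27/16y - z + 35/8 → -z + 1
  leading term z: subtract (1)·g_5 from -z + 1 → 0
  remainder 0.

S(f_1,g_4): leading monomials are coprime, so the S-polynomial reduces to 0 (Buchberger's first criterion).
S(f_2,g_4): leading monomials are coprime, so the S-polynomial reduces to 0 (Buchberger's first criterion).
S(f_3,g_4): leading monomials are coprime, so the S-polynomial reduces to 0 (Buchberger's first criterion).
S(f_1,g_5): leading monomials are coprime, so the S-polynomial reduces to 0 (Buchberger's first criterion).
S(f_2,g_5): leading monomials are coprime, so the S-polynomial reduces to 0 (Buchberger's first criterion).
S(f_3,g_5): lcm = xz. S = 5/2x + 3y - 17/2.
  leading term x: subtract (5/16)·f_1 from 5/2x + 3y - 17/2 → 13/16y - 13/8
  leading term y: subtract (39/394)·g_4 from 13/16y - 13/8 → 0
  remainder 0.

S(g_4,g_5): leading monomials are coprime, so the S-polynomial reduces to 0 (Buchberger's first criterion).
Every S-polynomial of the final basis reduces to 0, so we have a Gröbner basis.
Inter-reduce: drop elements whose leading term is divisible by another's, tail-reduce, and make monic.
Reduced Gröbner basis: {x - 1, y - 2, z - 1}.

Buchberger on the second generating set:
h_1 = 2xz - 37x - 29y + 93, LT = xz.
h_2 = -10xz - 140y + 290, LT = xz.
h_3 = -21/2x + 77y - 287/2, LT = x.

S(h_1,h_2): lcm = xz. S = -37/2x - 57/2y + 151/2.
  leading term x: subtract (37/21)·h_3 from -37/2x - 57/2y + 151/2 → -985/6y + 985/3
  leading term y: no divisor's leading term divides it; move -985/6y to the remainder.
  leading term 1: no divisor's leading term divides it; move 985/3 to the remainder.
  remainder -985/6y + 985/3 ≠ 0; add k_4 = -985/6y + 985/3 to the basis.

S(h_1,h_3): lcm = xz. S = 22/3yz - 37/2x - 29/2y - 41/3z + 93/2.
  leading term yz: subtract (-44/985z)·k_4 from 22/3yz - 37/2x - 29/2y - 41/3z + 93/2 → -37/2x - 29/2y + z + 93/2
  leading term x: subtract (37/21)·h_3 from -37/2x - 29/2y + z + 93/2 → -901/6y + z + 898/3
  leading term y: subtract (901/985)·k_4 from -901/6y + z + 898/3 → z - 1
  leading term z: no divisor's leading term divides it; move z to the remainder.
  leading term 1: no divisor's leading term divides it; move -1 to the remainder.
  remainder z - 1 ≠ 0; add k_5 = z - 1 to the basis.

S(h_2,h_3): lcm = xz. S = 22/3yz + 14y - 41/3z - 29.
  leading term yz: subtract (-44/985z)·k_4 from 22/3yz + 14y - 41/3z - 29 → 14y + z - 29
  leading term y: subtract (-84/985)·k_4 from 14y + z - 29 → z - 1
  leading term z: subtract (1)·k_5 from z - 1 → 0
  remainder 0.

S(h_1,k_4): leading monomials are coprime, so the S-polynomial reduces to 0 (Buchberger's first criterion).
S(h_2,k_4): leading monomials are coprime, so the S-polynomial reduces to 0 (Buchberger's first criterion).
S(h_3,k_4): leading monomials are coprime, so the S-polynomial reduces to 0 (Buchberger's first criterion).
S(h_1,k_5): lcm = xz. S = -35/2x - 29/2y + 93/2.
  leading term x: subtract (5/3)·h_3 from -35/2x - 29/2y + 93/2 → -857/6y + 857/3
  leading term y: subtract (857/985)·k_4 from -857/6y + 857/3 → 0
  remainder 0.

S(h_2,k_5): lcm = xz. S = x + 14y - 29.
  leading term x: subtract (-2/21)·h_3 from x + 14y - 29 → 64/3y - 128/3
  leading term y: subtract (-128/985)·k_4 from 64/3y - 128/3 → 0
  remainder 0.

S(h_3,k_5): leading monomials are coprime, so the S-polynomial reduces to 0 (Buchberger's first criterion).
S(k_4,k_5): leading monomials are coprime, so the S-polynomial reduces to 0 (Buchberger's first criterion).
Every S-polynomial of the final basis reduces to 0, so we have a Gröbner basis.
Inter-reduce: drop elements whose leading term is divisible by another's, tail-reduce, and make monic.
Reduced Gröbner basis: {x - 1, y - 2, z - 1}.

These coincide, so the ideals are equal.
The choice of monomial ordering does not affect the verdict — as long as both bases are computed under the same ordering, their equality decides ideal equality.

Yes, the ideals are equal.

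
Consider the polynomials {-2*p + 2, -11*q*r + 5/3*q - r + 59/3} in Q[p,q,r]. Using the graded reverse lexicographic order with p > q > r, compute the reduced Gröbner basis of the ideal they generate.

G = {q*r - 5/33*q + 1/11*r - 59/33, p - 1}

The reduced Gröbner basis is the canonical form of the ideal for this ordering.

f_1 = -2*p + 2, LT = p.
f_2 = -11*q*r + 5/3*q - r + 59/3, LT = q*r.

The S-polynomials (S(f_1,f_2)) all reduce to 0 modulo the current basis, so we have a Gröbner basis.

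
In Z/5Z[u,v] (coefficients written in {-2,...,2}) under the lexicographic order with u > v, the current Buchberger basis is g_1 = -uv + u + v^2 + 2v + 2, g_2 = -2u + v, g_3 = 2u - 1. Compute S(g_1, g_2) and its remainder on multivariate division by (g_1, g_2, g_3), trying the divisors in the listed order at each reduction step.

lcm(LM(g_1), LM(g_2)) = uv.
S = (lcm/LT(g_1))·g_1 − (lcm/LT(g_2))·g_2 = -u + 2v^2 - 2v - 2.
Reduce S modulo (g_1, g_2, g_3) in that order:
  leading term u: subtract (-2)·g_2 from -u + 2v^2 - 2v - 2 → 2v^2 - 2
  leading term v^2: no divisor's leading term divides it; move 2v^2 to the remainder.
  leading term 1: no divisor's leading term divides it; move -2 to the remainder.
The remainder 2v^2 - 2 is nonzero, so it would be added as the next basis element.

S(g_1, g_2) = -u + 2v^2 - 2v - 2; remainder on division = 2v^2 - 2.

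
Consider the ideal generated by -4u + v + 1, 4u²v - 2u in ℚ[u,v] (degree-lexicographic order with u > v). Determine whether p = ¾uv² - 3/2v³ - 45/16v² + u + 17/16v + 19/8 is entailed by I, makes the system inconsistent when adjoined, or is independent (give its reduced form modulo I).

¾uv² - 3/2v³ - 45/16v² + u + 17/16v + 19/8 lies in I (it reduces to 0).

First compute the reduced Gröbner basis of I by Buchberger's algorithm.
f_1 = -4u + v + 1, LT = u.
f_2 = 4u²v - 2u, LT = u²v.

S(f_1,f_2): lcm = u²v. S = -¼uv² - ¼uv + ½u.
  leading term uv²: subtract (1/16v²)·f_1 from -¼uv² - ¼uv + ½u → -1/16v³ - ¼uv - 1/16v² + ½u
  leading term v³: no divisor's leading term divides it; move -1/16v³ to the remainder.
  leading term uv: subtract (1/16v)·f_1 from -¼uv - 1/16v² + ½u → -⅛v² + ½u - 1/16v
  leading term v²: no divisor's leading term divides it; move -⅛v² to the remainder.
  leading term u: subtract (-⅛)·f_1 from ½u - 1/16v → 1/16v + ⅛
  leading term v: no divisor's leading term divides it; move 1/16v to the remainder.
  leading term 1: no divisor's leading term divides it; move ⅛ to the remainder.
  remainder -1/16v³ - ⅛v² + 1/16v + ⅛ ≠ 0; add h_3 = -1/16v³ - ⅛v² + 1/16v + ⅛ to the basis.

The other S-polynomials (S(f_1,h_3), S(f_2,h_3)) all reduce to 0 modulo the current basis, so we have a Gröbner basis.
Inter-reduce: drop elements whose leading term is divisible by another's, tail-reduce, and make monic.
Reduced Gröbner basis: {v³ + 2v² - v - 2, u - ¼v - ¼}.
Label its elements g_1 = v³ + 2v² - v - 2, g_2 = u - ¼v - ¼.

Reduce p = ¾uv² - 3/2v³ - 45/16v² + u + 17/16v + 19/8 modulo G:
  leading term uv²: subtract (¾v²)·g_2 from ¾uv² - 3/2v³ - 45/16v² + u + 17/16v + 19/8 → -21/16v³ - 21/8v² + u + 17/16v + 19/8
  leading term v³: subtract (-21/16)·g_1 from -21/16v³ - 21/8v² + u + 17/16v + 19/8 → u - ¼v - ¼
  leading term u: subtract (1)·g_2 from u - ¼v - ¼ → 0
  normal form = 0.
Since the normal form is 0, p ∈ I.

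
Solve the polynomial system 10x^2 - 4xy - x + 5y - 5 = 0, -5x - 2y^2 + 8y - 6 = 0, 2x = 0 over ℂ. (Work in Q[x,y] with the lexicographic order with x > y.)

{(0, 1)}

Compute a lex Gröbner basis by Buchberger's algorithm.
f_1 = 10x^2 - 4xy - x + 5y - 5, LT = x^2.
f_2 = -5x - 2y^2 + 8y - 6, LT = x.
f_3 = 2x, LT = x.

S(f_1,f_2): lcm = x^2. S = -2/5xy^2 + 6/5xy - 13/10x + 1/2y - 1/2.
  reduce S modulo (f_1, f_2, f_3):
  remainder 4/25y^4 - 28/25y^3 + 73/25y^2 - 151/50y + 53/50 ≠ 0; add h_4 = 4/25y^4 - 28/25y^3 + 73/25y^2 - 151/50y + 53/50 to the basis.

S(f_1,f_3): lcm = x^2. S = -2/5xy - 1/10x + 1/2y - 1/2.
  reduce S modulo (f_1, f_2, f_3, h_4):
  remainder 4/25y^3 - 3/5y^2 + 41/50y - 19/50 ≠ 0; add h_5 = 4/25y^3 - 3/5y^2 + 41/50y - 19/50 to the basis.

S(f_2,f_3): lcm = x. S = 2/5y^2 - 8/5y + 6/5.
  reduce S modulo (f_1, f_2, f_3, h_4, h_5):
  remainder 2/5y^2 - 8/5y + 6/5 ≠ 0; add h_6 = 2/5y^2 - 8/5y + 6/5 to the basis.

S(h_4,h_5): lcm = y^4. S = -13/4y^3 + 105/8y^2 - 33/2y + 53/8.
  reduce S modulo (f_1, f_2, f_3, h_4, h_5, h_6):
  remainder 125/32y - 125/32 ≠ 0; add h_7 = 125/32y - 125/32 to the basis.

The other S-polynomials (S(f_1,h_4), S(f_2,h_4), S(f_3,h_4), S(f_1,h_5), S(f_2,h_5), S(f_3,h_5), S(f_1,h_6), S(f_2,h_6), S(f_3,h_6), S(h_4,h_6), S(h_5,h_6), S(f_1,h_7), S(f_2,h_7), S(f_3,h_7), S(h_4,h_7), S(h_5,h_7), S(h_6,h_7)) all reduce to 0 modulo the current basis, so we have a Gröbner basis.
Inter-reduce: drop elements whose leading term is divisible by another's, tail-reduce, and make monic.
Reduced Gröbner basis: {x, y - 1}.

From the last basis element, y - 1 = 0, so y takes values in {1}. Each choice, substituted upward through the basis, yields the corresponding point(s) of the solution set.
  y = 1: the earlier basis element becomes x = 0, giving x = 0 — point (0, 1).
This is the nonlinear analogue of row-reducing a linear system.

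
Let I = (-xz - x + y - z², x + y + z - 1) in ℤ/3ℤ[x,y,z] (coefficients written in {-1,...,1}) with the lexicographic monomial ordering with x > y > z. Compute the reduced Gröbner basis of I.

f_1 = -xz - x + y - z², LT = xz.
f_2 = x + y + z - 1, LT = x.

S(f_1,f_2): lcm = xz. S = x - yz - y + z.
  leading term x: subtract (1)·f_2 from x - yz - y + z → -yz + y + 1
  leading term yz: no divisor's leading term divides it; move -yz to the remainder.
  leading term y: no divisor's leading term divides it; move y to the remainder.
  leading term 1: no divisor's leading term divides it; move 1 to the remainder.
  remainder -yz + y + 1 ≠ 0; add g_3 = -yz + y + 1 to the basis.

The other S-polynomials (S(f_1,g_3), S(f_2,g_3)) all reduce to 0 modulo the current basis, so we have a Gröbner basis.
Inter-reduce: drop elements whose leading term is divisible by another's, tail-reduce, and make monic.

G = {x + y + z - 1, yz - y - 1}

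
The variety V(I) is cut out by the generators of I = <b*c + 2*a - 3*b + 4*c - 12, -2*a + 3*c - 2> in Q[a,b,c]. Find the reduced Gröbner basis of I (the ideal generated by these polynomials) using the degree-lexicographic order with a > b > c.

The reduced Gröbner basis is the canonical form of the ideal for this ordering.

f_1 = b*c + 2*a - 3*b + 4*c - 12, LT = b*c.
f_2 = -2*a + 3*c - 2, LT = a.

S(f_1,f_2): leading monomials are coprime, so the S-polynomial reduces to 0 (Buchberger's first criterion).
Every S-polynomial of the final basis reduces to 0, so we have a Gröbner basis.

G = {b*c - 3*b + 7*c - 14, a - 3/2*c + 1}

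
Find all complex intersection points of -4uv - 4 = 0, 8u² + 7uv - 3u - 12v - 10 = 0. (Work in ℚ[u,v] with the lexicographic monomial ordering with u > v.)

Compute a lex Gröbner basis by Buchberger's algorithm.
f_1 = -4uv - 4, LT = uv.
f_2 = 8u² + 7uv - 3u - 12v - 10, LT = u².

S(f_1,f_2): lcm = u²v. S = -⅞uv² + ⅜uv + u + 3/2v² + 5/4v.
  leading term uv²: subtract (7/32v)·f_1 from -⅞uv² + ⅜uv + u + 3/2v² + 5/4v → ⅜uv + u + 3/2v² + 17/8v
  leading term uv: subtract (-3/32)·f_1 from ⅜uv + u + 3/2v² + 17/8v → u + 3/2v² + 17/8v - ⅜
  leading term u: no divisor's leading term divides it; move u to the remainder.
  leading term v²: no divisor's leading term divides it; move 3/2v² to the remainder.
  leading term v: no divisor's leading term divides it; move 17/8v to the remainder.
  leading term 1: no divisor's leading term divides it; move -⅜ to the remainder.
  remainder u + 3/2v² + 17/8v - ⅜ ≠ 0; add h_3 = u + 3/2v² + 17/8v - ⅜ to the basis.

S(f_1,h_3): lcm = uv. S = -3/2v³ - 17/8v² + ⅜v + 1.
  leading term v³: no divisor's leading term divides it; move -3/2v³ to the remainder.
  leading term v²: no divisor's leading term divides it; move -17/8v² to the remainder.
  leading term v: no divisor's leading term divides it; move ⅜v to the remainder.
  leading term 1: no divisor's leading term divides it; move 1 to the remainder.
  remainder -3/2v³ - 17/8v² + ⅜v + 1 ≠ 0; add h_4 = -3/2v³ - 17/8v² + ⅜v + 1 to the basis.

The other S-polynomials (S(f_2,h_3), S(f_1,h_4), S(f_2,h_4), S(h_3,h_4)) all reduce to 0 modulo the current basis, so we have a Gröbner basis.
Inter-reduce: drop elements whose leading term is divisible by another's, tail-reduce, and make monic.
Reduced Gröbner basis: {u + 3/2v² + 17/8v - ⅜, v³ + 17/12v² - ¼v - ⅔}.

From the last basis element, v³ + 17/12v² - ¼v - ⅔ = 0, so v takes values in {-1, -5/24 + sqrt(409)/24, -sqrt(409)/24 - 5/24}. Each choice, substituted upward through the basis, yields the corresponding point(s) of the solution set.
  v = -1: the earlier basis element becomes u - 1 = 0, giving u = 1 — point (1, -1).
  v = -5/24 + sqrt(409)/24: the earlier basis element becomes u + 5/16 + sqrt(409)/16 = 0, giving u = -sqrt(409)/16 - 5/16 — point (-sqrt(409)/16 - 5/16, -5/24 + sqrt(409)/24).
  v = -sqrt(409)/24 - 5/24: the earlier basis element becomes u - sqrt(409)/16 + 5/16 = 0, giving u = -5/16 + sqrt(409)/16 — point (-5/16 + sqrt(409)/16, -sqrt(409)/24 - 5/24).
Each listed point satisfies every original equation (direct substitution).

{(1, -1), (-sqrt(409)/16 - 5/16, -5/24 + sqrt(409)/24), (-5/16 + sqrt(409)/16, -sqrt(409)/24 - 5/24)}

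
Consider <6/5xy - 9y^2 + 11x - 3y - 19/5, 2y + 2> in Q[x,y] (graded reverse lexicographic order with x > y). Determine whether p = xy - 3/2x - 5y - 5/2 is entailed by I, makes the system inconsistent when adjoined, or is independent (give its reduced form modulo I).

xy - 3/2x - 5y - 5/2 lies in I (it reduces to 0).

First compute the reduced Gröbner basis of I by Buchberger's algorithm.
f_1 = 6/5xy - 9y^2 + 11x - 3y - 19/5, LT = xy.
f_2 = 2y + 2, LT = y.

S(f_1,f_2): lcm = xy. S = -15/2y^2 + 49/6x - 5/2y - 19/6.
  leading term y^2: subtract (-15/4y)·f_2 from -15/2y^2 + 49/6x - 5/2y - 19/6 → 49/6x + 5y - 19/6
  leading term x: no divisor's leading term divides it; move 49/6x to the remainder.
  leading term y: subtract (5/2)·f_2 from 5y - 19/6 → -49/6
  leading term 1: no divisor's leading term divides it; move -49/6 to the remainder.
  remainder 49/6x - 49/6 ≠ 0; add h_3 = 49/6x - 49/6 to the basis.

S(f_1,h_3): lcm = xy. S = -15/2y^2 + 55/6x - 3/2y - 19/6.
  leading term y^2: subtract (-15/4y)·f_2 from -15/2y^2 + 55/6x - 3/2y - 19/6 → 55/6x + 6y - 19/6
  leading term x: subtract (55/49)·h_3 from 55/6x + 6y - 19/6 → 6y + 6
  leading term y: subtract (3)·f_2 from 6y + 6 → 0
  remainder 0.

S(f_2,h_3): leading monomials are coprime, so the S-polynomial reduces to 0 (Buchberger's first criterion).
Every S-polynomial of the final basis reduces to 0, so we have a Gröbner basis.
Inter-reduce: drop elements whose leading term is divisible by another's, tail-reduce, and make monic.
Reduced Gröbner basis: {x - 1, y + 1}.
Label its elements g_1 = x - 1, g_2 = y + 1.

Reduce p = xy - 3/2x - 5y - 5/2 modulo G:
  leading term xy: subtract (y)·g_1 from xy - 3/2x - 5y - 5/2 → -3/2x - 4y - 5/2
  leading term x: subtract (-3/2)·g_1 from -3/2x - 4y - 5/2 → -4y - 4
  leading term y: subtract (-4)·g_2 from -4y - 4 → 0
  normal form = 0.
Since the normal form is 0, p ∈ I.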